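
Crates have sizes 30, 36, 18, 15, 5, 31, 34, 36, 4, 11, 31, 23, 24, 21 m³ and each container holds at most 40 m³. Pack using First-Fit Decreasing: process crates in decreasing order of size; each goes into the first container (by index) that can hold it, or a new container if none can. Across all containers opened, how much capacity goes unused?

Sorted descending: 36, 36, 34, 31, 31, 30, 24, 23, 21, 18, 15, 11, 5, 4.
container 1: place 36 m³, 4 m³ left
container 2: place 36 m³, 4 m³ left
container 3: place 34 m³, 6 m³ left
container 4: place 31 m³, 9 m³ left
container 5: place 31 m³, 9 m³ left
container 6: place 30 m³, 10 m³ left
container 7: place 24 m³, 16 m³ left
container 8: place 23 m³, 17 m³ left
container 9: place 21 m³, 19 m³ left
container 9: place 18 m³, 1 m³ left
container 7: place 15 m³, 1 m³ left
container 8: place 11 m³, 6 m³ left
container 3: place 5 m³, 1 m³ left
container 1: place 4 m³, 0 m³ left
9 containers × 40 m³ = 360 m³; used 319 m³; unused 41 m³.

41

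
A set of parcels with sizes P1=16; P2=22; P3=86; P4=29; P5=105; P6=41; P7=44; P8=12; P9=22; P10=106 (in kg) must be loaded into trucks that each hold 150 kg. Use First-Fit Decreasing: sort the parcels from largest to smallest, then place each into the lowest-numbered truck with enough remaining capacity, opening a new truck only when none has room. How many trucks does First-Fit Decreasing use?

Sorted descending: 106, 105, 86, 44, 41, 29, 22, 22, 16, 12.
106 kg → truck 1 (remaining 44 kg)
105 kg → truck 2 (remaining 45 kg)
86 kg → truck 3 (remaining 64 kg)
44 kg → truck 1 (remaining 0 kg)
41 kg → truck 2 (remaining 4 kg)
29 kg → truck 3 (remaining 35 kg)
22 kg → truck 3 (remaining 13 kg)
22 kg → truck 4 (remaining 128 kg)
16 kg → truck 4 (remaining 112 kg)
12 kg → truck 3 (remaining 1 kg)
Final trucks: [106,44] [105,41] [86,29,22,12] [22,16].

4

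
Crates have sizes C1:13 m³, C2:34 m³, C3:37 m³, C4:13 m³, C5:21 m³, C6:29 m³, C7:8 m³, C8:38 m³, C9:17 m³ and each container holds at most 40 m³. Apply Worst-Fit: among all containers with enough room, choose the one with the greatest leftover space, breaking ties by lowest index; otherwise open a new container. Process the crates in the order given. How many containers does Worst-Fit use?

Put C1 (13 m³) in container 1; 27 m³ remain.
Put C2 (34 m³) in container 2; 6 m³ remain.
Put C3 (37 m³) in container 3; 3 m³ remain.
Put C4 (13 m³) in container 1; 14 m³ remain.
Put C5 (21 m³) in container 4; 19 m³ remain.
Put C6 (29 m³) in container 5; 11 m³ remain.
Put C7 (8 m³) in container 4; 11 m³ remain.
Put C8 (38 m³) in container 6; 2 m³ remain.
Put C9 (17 m³) in container 7; 23 m³ remain.

7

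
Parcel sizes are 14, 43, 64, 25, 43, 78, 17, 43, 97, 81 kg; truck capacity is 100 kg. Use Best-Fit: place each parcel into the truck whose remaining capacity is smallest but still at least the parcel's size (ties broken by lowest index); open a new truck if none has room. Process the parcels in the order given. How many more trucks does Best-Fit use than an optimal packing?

Best-Fit: [14,43,43] [64,25] [78,17] [43] [97] [81] → 6 trucks.
Total size 505 kg; any packing needs at least ⌈505/100⌉ = 6 trucks.
So 6 is already optimal.

0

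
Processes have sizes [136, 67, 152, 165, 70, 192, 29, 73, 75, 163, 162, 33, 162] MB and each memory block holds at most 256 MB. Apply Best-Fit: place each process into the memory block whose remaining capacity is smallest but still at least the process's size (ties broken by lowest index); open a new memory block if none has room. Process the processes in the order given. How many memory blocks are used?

7

136 MB → memory block 1 (remaining 120 MB)
67 MB → memory block 1 (remaining 53 MB)
152 MB → memory block 2 (remaining 104 MB)
165 MB → memory block 3 (remaining 91 MB)
70 MB → memory block 3 (remaining 21 MB)
192 MB → memory block 4 (remaining 64 MB)
29 MB → memory block 1 (remaining 24 MB)
73 MB → memory block 2 (remaining 31 MB)
75 MB → memory block 5 (remaining 181 MB)
163 MB → memory block 5 (remaining 18 MB)
162 MB → memory block 6 (remaining 94 MB)
33 MB → memory block 4 (remaining 31 MB)
162 MB → memory block 7 (remaining 94 MB)
Final memory blocks: [136,67,29] [152,73] [165,70] [192,33] [75,163] [162] [162].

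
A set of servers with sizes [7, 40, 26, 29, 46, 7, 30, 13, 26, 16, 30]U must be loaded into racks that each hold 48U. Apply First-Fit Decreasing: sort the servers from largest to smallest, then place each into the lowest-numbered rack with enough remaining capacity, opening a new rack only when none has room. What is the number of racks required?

7

Sorted descending: 46, 40, 30, 30, 29, 26, 26, 16, 13, 7, 7.
rack 1: place 46U, 2U left
rack 2: place 40U, 8U left
rack 3: place 30U, 18U left
rack 4: place 30U, 18U left
rack 5: place 29U, 19U left
rack 6: place 26U, 22U left
rack 7: place 26U, 22U left
rack 3: place 16U, 2U left
rack 4: place 13U, 5U left
rack 2: place 7U, 1U left
rack 5: place 7U, 12U left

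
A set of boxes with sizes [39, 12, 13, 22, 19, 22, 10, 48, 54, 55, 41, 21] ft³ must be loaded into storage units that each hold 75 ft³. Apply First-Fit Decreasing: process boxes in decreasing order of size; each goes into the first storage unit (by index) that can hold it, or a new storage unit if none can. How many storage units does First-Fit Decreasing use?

Sorted descending: 55, 54, 48, 41, 39, 22, 22, 21, 19, 13, 12, 10.
storage unit 1: place 55 ft³, 20 ft³ left
storage unit 2: place 54 ft³, 21 ft³ left
storage unit 3: place 48 ft³, 27 ft³ left
storage unit 4: place 41 ft³, 34 ft³ left
storage unit 5: place 39 ft³, 36 ft³ left
storage unit 3: place 22 ft³, 5 ft³ left
storage unit 4: place 22 ft³, 12 ft³ left
storage unit 2: place 21 ft³, 0 ft³ left
storage unit 1: place 19 ft³, 1 ft³ left
storage unit 5: place 13 ft³, 23 ft³ left
storage unit 4: place 12 ft³, 0 ft³ left
storage unit 5: place 10 ft³, 13 ft³ left
Final storage units: [55,19] [54,21] [48,22] [41,22,12] [39,13,10].

5 storage units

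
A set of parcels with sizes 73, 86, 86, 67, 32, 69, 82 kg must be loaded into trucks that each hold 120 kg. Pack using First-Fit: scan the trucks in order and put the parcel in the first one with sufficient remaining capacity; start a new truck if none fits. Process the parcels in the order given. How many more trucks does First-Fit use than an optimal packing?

First-Fit: [73,32] [86] [86] [67] [69] [82] → 6 trucks.
6 parcels exceed 60 kg (half the capacity), and no two of those can share a truck, so at least 6 trucks are needed.
So 6 is already optimal.

0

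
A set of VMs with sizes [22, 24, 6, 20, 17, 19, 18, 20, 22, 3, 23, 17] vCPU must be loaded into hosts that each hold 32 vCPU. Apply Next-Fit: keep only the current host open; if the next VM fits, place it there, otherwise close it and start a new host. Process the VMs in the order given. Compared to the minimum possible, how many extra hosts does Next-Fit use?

Next-Fit: [22] [24,6] [20] [17] [19] [18] [20] [22,3] [23] [17] → 10 hosts.
10 VMs exceed 16 vCPU (half the capacity), and no two of those can share a host, so at least 10 hosts are needed.
So 10 is already optimal.

0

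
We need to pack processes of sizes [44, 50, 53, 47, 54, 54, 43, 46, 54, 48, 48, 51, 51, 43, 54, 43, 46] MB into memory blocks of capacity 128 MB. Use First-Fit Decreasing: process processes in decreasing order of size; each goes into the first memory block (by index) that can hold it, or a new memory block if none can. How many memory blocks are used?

9

Sorted descending: 54, 54, 54, 54, 53, 51, 51, 50, 48, 48, 47, 46, 46, 44, 43, 43, 43.
memory block 1: place 54 MB, 74 MB left
memory block 1: place 54 MB, 20 MB left
memory block 2: place 54 MB, 74 MB left
memory block 2: place 54 MB, 20 MB left
memory block 3: place 53 MB, 75 MB left
memory block 3: place 51 MB, 24 MB left
memory block 4: place 51 MB, 77 MB left
memory block 4: place 50 MB, 27 MB left
memory block 5: place 48 MB, 80 MB left
memory block 5: place 48 MB, 32 MB left
memory block 6: place 47 MB, 81 MB left
memory block 6: place 46 MB, 35 MB left
memory block 7: place 46 MB, 82 MB left
memory block 7: place 44 MB, 38 MB left
memory block 8: place 43 MB, 85 MB left
memory block 8: place 43 MB, 42 MB left
memory block 9: place 43 MB, 85 MB left
Final memory blocks: [54,54] [54,54] [53,51] [51,50] [48,48] [47,46] [46,44] [43,43] [43].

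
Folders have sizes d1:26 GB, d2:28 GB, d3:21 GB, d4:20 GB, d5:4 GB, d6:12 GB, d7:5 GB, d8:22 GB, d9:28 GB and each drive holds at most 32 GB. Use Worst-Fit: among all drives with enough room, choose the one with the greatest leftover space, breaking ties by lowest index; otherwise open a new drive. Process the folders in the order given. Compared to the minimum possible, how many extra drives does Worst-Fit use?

1

Worst-Fit: [26] [28] [21] [20,4] [12,5] [22] [28] → 7 drives.
Total size 166 GB; any packing needs at least ⌈166/32⌉ = 6 drives.
An optimal packing achieves that bound: [28,4] [28] [26,5] [22] [21] [20,12] → 6 drives.
Excess: 7 − 6 = 1.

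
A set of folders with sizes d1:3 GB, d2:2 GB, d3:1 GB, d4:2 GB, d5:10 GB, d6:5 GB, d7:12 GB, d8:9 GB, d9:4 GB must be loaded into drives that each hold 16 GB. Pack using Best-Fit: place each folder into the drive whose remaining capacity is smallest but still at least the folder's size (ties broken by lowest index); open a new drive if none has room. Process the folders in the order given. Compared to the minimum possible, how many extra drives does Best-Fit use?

Best-Fit: [3,2,1,2] [10,5] [12,4] [9] → 4 drives.
Total size 48 GB; any packing needs at least ⌈48/16⌉ = 3 drives.
An optimal packing achieves that bound: [12,4] [10,5,1] [9,3,2,2] → 3 drives.
Excess: 4 − 3 = 1.

1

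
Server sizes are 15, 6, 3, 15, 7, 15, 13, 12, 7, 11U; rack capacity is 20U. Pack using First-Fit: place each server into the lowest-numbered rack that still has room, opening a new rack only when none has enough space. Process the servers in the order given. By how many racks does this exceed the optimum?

1

First-Fit: [15,3] [6,7,7] [15] [15] [13] [12] [11] → 7 racks.
Total size 104U; any packing needs at least ⌈104/20⌉ = 6 racks.
An optimal packing achieves that bound: [15,3] [15] [15] [13,7] [12,7] [11,6] → 6 racks.
Excess: 7 − 6 = 1.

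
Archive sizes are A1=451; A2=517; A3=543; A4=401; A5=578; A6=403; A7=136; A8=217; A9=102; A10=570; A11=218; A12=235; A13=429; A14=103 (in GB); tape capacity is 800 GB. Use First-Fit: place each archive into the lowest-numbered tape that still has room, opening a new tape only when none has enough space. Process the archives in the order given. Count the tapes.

A1 (451 GB) → tape 1 (remaining 349 GB)
A2 (517 GB) → tape 2 (remaining 283 GB)
A3 (543 GB) → tape 3 (remaining 257 GB)
A4 (401 GB) → tape 4 (remaining 399 GB)
A5 (578 GB) → tape 5 (remaining 222 GB)
A6 (403 GB) → tape 6 (remaining 397 GB)
A7 (136 GB) → tape 1 (remaining 213 GB)
A8 (217 GB) → tape 2 (remaining 66 GB)
A9 (102 GB) → tape 1 (remaining 111 GB)
A10 (570 GB) → tape 7 (remaining 230 GB)
A11 (218 GB) → tape 3 (remaining 39 GB)
A12 (235 GB) → tape 4 (remaining 164 GB)
A13 (429 GB) → tape 8 (remaining 371 GB)
A14 (103 GB) → tape 1 (remaining 8 GB)
Final tapes: [451,136,102,103] [517,217] [543,218] [401,235] [578] [403] [570] [429].

8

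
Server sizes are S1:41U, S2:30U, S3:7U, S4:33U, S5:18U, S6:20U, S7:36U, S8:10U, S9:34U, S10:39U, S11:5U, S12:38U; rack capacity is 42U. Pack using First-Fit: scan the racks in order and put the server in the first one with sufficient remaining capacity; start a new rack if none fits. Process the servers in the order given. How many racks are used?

S1 (41U) → rack 1 (remaining 1U)
S2 (30U) → rack 2 (remaining 12U)
S3 (7U) → rack 2 (remaining 5U)
S4 (33U) → rack 3 (remaining 9U)
S5 (18U) → rack 4 (remaining 24U)
S6 (20U) → rack 4 (remaining 4U)
S7 (36U) → rack 5 (remaining 6U)
S8 (10U) → rack 6 (remaining 32U)
S9 (34U) → rack 7 (remaining 8U)
S10 (39U) → rack 8 (remaining 3U)
S11 (5U) → rack 2 (remaining 0U)
S12 (38U) → rack 9 (remaining 4U)
Final racks: [41] [30,7,5] [33] [18,20] [36] [10] [34] [39] [38].

9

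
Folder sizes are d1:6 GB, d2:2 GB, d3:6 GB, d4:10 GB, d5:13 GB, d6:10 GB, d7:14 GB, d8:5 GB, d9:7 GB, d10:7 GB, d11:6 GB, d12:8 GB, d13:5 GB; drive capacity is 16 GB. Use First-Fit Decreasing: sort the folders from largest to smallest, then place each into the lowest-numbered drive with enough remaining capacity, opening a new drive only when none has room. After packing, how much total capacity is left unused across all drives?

Sorted descending: 14, 13, 10, 10, 8, 7, 7, 6, 6, 6, 5, 5, 2.
14 GB → drive 1 (remaining 2 GB)
13 GB → drive 2 (remaining 3 GB)
10 GB → drive 3 (remaining 6 GB)
10 GB → drive 4 (remaining 6 GB)
8 GB → drive 5 (remaining 8 GB)
7 GB → drive 5 (remaining 1 GB)
7 GB → drive 6 (remaining 9 GB)
6 GB → drive 3 (remaining 0 GB)
6 GB → drive 4 (remaining 0 GB)
6 GB → drive 6 (remaining 3 GB)
5 GB → drive 7 (remaining 11 GB)
5 GB → drive 7 (remaining 6 GB)
2 GB → drive 1 (remaining 0 GB)
7 drives × 16 GB = 112 GB; used 99 GB; unused 13 GB.

13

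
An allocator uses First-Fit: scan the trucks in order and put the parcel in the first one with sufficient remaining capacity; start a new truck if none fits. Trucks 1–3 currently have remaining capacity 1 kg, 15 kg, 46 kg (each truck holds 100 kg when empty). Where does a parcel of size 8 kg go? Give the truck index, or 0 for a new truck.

2

Trucks with room: truck 2 (15 kg), truck 3 (46 kg).
The first with room is truck 2.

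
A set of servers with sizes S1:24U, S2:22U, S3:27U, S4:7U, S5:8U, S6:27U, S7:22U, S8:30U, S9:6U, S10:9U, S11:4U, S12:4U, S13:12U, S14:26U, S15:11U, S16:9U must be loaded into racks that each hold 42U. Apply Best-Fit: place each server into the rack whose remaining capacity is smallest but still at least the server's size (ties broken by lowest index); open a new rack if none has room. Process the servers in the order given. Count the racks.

rack 1: place S1 (24U), 18U left
rack 2: place S2 (22U), 20U left
rack 3: place S3 (27U), 15U left
rack 3: place S4 (7U), 8U left
rack 3: place S5 (8U), 0U left
rack 4: place S6 (27U), 15U left
rack 5: place S7 (22U), 20U left
rack 6: place S8 (30U), 12U left
rack 6: place S9 (6U), 6U left
rack 4: place S10 (9U), 6U left
rack 4: place S11 (4U), 2U left
rack 6: place S12 (4U), 2U left
rack 1: place S13 (12U), 6U left
rack 7: place S14 (26U), 16U left
rack 7: place S15 (11U), 5U left
rack 2: place S16 (9U), 11U left
Final racks: [24,12] [22,9] [27,7,8] [27,9,4] [22] [30,6,4] [26,11].

7 racks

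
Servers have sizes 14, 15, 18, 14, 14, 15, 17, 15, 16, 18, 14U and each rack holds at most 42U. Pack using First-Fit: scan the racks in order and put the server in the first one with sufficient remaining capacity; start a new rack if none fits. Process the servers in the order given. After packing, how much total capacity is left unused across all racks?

82

Put 14U in rack 1; 28U remain.
Put 15U in rack 1; 13U remain.
Put 18U in rack 2; 24U remain.
Put 14U in rack 2; 10U remain.
Put 14U in rack 3; 28U remain.
Put 15U in rack 3; 13U remain.
Put 17U in rack 4; 25U remain.
Put 15U in rack 4; 10U remain.
Put 16U in rack 5; 26U remain.
Put 18U in rack 5; 8U remain.
Put 14U in rack 6; 28U remain.
6 racks × 42U = 252U; used 170U; unused 82U.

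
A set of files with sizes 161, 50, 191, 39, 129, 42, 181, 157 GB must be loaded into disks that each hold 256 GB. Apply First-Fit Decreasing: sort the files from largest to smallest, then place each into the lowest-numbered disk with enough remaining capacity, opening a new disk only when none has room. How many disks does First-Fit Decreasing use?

Sorted descending: 191, 181, 161, 157, 129, 50, 42, 39.
disk 1: place 191 GB, 65 GB left
disk 2: place 181 GB, 75 GB left
disk 3: place 161 GB, 95 GB left
disk 4: place 157 GB, 99 GB left
disk 5: place 129 GB, 127 GB left
disk 1: place 50 GB, 15 GB left
disk 2: place 42 GB, 33 GB left
disk 3: place 39 GB, 56 GB left

5 disks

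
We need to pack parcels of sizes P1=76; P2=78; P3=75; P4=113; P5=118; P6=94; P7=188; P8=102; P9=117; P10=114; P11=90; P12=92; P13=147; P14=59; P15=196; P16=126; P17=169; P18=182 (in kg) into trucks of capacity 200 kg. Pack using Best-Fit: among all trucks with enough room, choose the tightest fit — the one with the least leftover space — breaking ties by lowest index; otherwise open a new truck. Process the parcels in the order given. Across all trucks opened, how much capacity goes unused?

464

P1 (76 kg) → truck 1 (remaining 124 kg)
P2 (78 kg) → truck 1 (remaining 46 kg)
P3 (75 kg) → truck 2 (remaining 125 kg)
P4 (113 kg) → truck 2 (remaining 12 kg)
P5 (118 kg) → truck 3 (remaining 82 kg)
P6 (94 kg) → truck 4 (remaining 106 kg)
P7 (188 kg) → truck 5 (remaining 12 kg)
P8 (102 kg) → truck 4 (remaining 4 kg)
P9 (117 kg) → truck 6 (remaining 83 kg)
P10 (114 kg) → truck 7 (remaining 86 kg)
P11 (90 kg) → truck 8 (remaining 110 kg)
P12 (92 kg) → truck 8 (remaining 18 kg)
P13 (147 kg) → truck 9 (remaining 53 kg)
P14 (59 kg) → truck 3 (remaining 23 kg)
P15 (196 kg) → truck 10 (remaining 4 kg)
P16 (126 kg) → truck 11 (remaining 74 kg)
P17 (169 kg) → truck 12 (remaining 31 kg)
P18 (182 kg) → truck 13 (remaining 18 kg)
13 trucks × 200 kg = 2600 kg; used 2136 kg; unused 464 kg.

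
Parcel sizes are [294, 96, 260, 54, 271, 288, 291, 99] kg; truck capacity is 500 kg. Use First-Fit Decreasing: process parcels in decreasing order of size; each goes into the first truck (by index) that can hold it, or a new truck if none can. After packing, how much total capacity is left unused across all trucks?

Sorted descending: 294, 291, 288, 271, 260, 99, 96, 54.
Put 294 kg in truck 1; 206 kg remain.
Put 291 kg in truck 2; 209 kg remain.
Put 288 kg in truck 3; 212 kg remain.
Put 271 kg in truck 4; 229 kg remain.
Put 260 kg in truck 5; 240 kg remain.
Put 99 kg in truck 1; 107 kg remain.
Put 96 kg in truck 1; 11 kg remain.
Put 54 kg in truck 2; 155 kg remain.
5 trucks × 500 kg = 2500 kg; used 1653 kg; unused 847 kg.

847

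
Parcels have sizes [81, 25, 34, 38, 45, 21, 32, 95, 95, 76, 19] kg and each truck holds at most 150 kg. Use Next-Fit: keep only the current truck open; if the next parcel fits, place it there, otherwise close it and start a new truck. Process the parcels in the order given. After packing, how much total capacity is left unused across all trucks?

truck 1: place 81 kg, 69 kg left
truck 1: place 25 kg, 44 kg left
truck 1: place 34 kg, 10 kg left
truck 2: place 38 kg, 112 kg left
truck 2: place 45 kg, 67 kg left
truck 2: place 21 kg, 46 kg left
truck 2: place 32 kg, 14 kg left
truck 3: place 95 kg, 55 kg left
truck 4: place 95 kg, 55 kg left
truck 5: place 76 kg, 74 kg left
truck 5: place 19 kg, 55 kg left
5 trucks × 150 kg = 750 kg; used 561 kg; unused 189 kg.

189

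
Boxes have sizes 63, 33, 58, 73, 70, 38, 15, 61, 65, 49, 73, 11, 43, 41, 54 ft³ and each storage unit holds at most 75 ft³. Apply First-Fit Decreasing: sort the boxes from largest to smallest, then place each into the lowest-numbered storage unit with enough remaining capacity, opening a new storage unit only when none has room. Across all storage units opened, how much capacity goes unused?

153

Sorted descending: 73, 73, 70, 65, 63, 61, 58, 54, 49, 43, 41, 38, 33, 15, 11.
73 ft³ → storage unit 1 (remaining 2 ft³)
73 ft³ → storage unit 2 (remaining 2 ft³)
70 ft³ → storage unit 3 (remaining 5 ft³)
65 ft³ → storage unit 4 (remaining 10 ft³)
63 ft³ → storage unit 5 (remaining 12 ft³)
61 ft³ → storage unit 6 (remaining 14 ft³)
58 ft³ → storage unit 7 (remaining 17 ft³)
54 ft³ → storage unit 8 (remaining 21 ft³)
49 ft³ → storage unit 9 (remaining 26 ft³)
43 ft³ → storage unit 10 (remaining 32 ft³)
41 ft³ → storage unit 11 (remaining 34 ft³)
38 ft³ → storage unit 12 (remaining 37 ft³)
33 ft³ → storage unit 11 (remaining 1 ft³)
15 ft³ → storage unit 7 (remaining 2 ft³)
11 ft³ → storage unit 5 (remaining 1 ft³)
12 storage units × 75 ft³ = 900 ft³; used 747 ft³; unused 153 ft³.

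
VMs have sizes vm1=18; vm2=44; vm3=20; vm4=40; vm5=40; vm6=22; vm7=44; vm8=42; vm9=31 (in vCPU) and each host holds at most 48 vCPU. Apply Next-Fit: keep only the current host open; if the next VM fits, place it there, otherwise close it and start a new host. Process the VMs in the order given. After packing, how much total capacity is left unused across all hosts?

host 1: place vm1 (18 vCPU), 30 vCPU left
host 2: place vm2 (44 vCPU), 4 vCPU left
host 3: place vm3 (20 vCPU), 28 vCPU left
host 4: place vm4 (40 vCPU), 8 vCPU left
host 5: place vm5 (40 vCPU), 8 vCPU left
host 6: place vm6 (22 vCPU), 26 vCPU left
host 7: place vm7 (44 vCPU), 4 vCPU left
host 8: place vm8 (42 vCPU), 6 vCPU left
host 9: place vm9 (31 vCPU), 17 vCPU left
9 hosts × 48 vCPU = 432 vCPU; used 301 vCPU; unused 131 vCPU.

131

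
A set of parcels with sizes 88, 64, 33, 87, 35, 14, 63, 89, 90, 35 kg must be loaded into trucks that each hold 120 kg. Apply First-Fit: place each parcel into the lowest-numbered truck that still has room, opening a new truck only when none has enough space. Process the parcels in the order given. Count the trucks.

7

88 kg → truck 1 (remaining 32 kg)
64 kg → truck 2 (remaining 56 kg)
33 kg → truck 2 (remaining 23 kg)
87 kg → truck 3 (remaining 33 kg)
35 kg → truck 4 (remaining 85 kg)
14 kg → truck 1 (remaining 18 kg)
63 kg → truck 4 (remaining 22 kg)
89 kg → truck 5 (remaining 31 kg)
90 kg → truck 6 (remaining 30 kg)
35 kg → truck 7 (remaining 85 kg)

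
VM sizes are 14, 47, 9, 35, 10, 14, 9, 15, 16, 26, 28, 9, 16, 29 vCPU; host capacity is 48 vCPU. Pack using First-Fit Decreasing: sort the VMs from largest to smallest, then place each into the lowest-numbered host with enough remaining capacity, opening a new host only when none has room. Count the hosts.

Sorted descending: 47, 35, 29, 28, 26, 16, 16, 15, 14, 14, 10, 9, 9, 9.
47 vCPU → host 1 (remaining 1 vCPU)
35 vCPU → host 2 (remaining 13 vCPU)
29 vCPU → host 3 (remaining 19 vCPU)
28 vCPU → host 4 (remaining 20 vCPU)
26 vCPU → host 5 (remaining 22 vCPU)
16 vCPU → host 3 (remaining 3 vCPU)
16 vCPU → host 4 (remaining 4 vCPU)
15 vCPU → host 5 (remaining 7 vCPU)
14 vCPU → host 6 (remaining 34 vCPU)
14 vCPU → host 6 (remaining 20 vCPU)
10 vCPU → host 2 (remaining 3 vCPU)
9 vCPU → host 6 (remaining 11 vCPU)
9 vCPU → host 6 (remaining 2 vCPU)
9 vCPU → host 7 (remaining 39 vCPU)
Final hosts: [47] [35,10] [29,16] [28,16] [26,15] [14,14,9,9] [9].

7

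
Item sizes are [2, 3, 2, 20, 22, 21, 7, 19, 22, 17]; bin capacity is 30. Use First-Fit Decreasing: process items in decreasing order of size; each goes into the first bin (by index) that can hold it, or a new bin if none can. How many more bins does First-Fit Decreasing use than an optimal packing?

0

First-Fit Decreasing: [22,7] [22,3,2,2] [21] [20] [19] [17] → 6 bins.
6 items exceed 15 (half the capacity), and no two of those can share a bin, so at least 6 bins are needed.
So 6 is already optimal.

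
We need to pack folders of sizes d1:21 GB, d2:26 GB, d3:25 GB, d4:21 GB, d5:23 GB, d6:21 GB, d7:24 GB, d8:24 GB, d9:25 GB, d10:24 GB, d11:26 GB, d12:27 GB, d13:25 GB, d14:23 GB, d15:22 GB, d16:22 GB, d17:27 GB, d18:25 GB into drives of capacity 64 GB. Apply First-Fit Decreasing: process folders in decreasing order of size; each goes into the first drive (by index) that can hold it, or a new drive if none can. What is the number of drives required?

Sorted descending: 27, 27, 26, 26, 25, 25, 25, 25, 24, 24, 24, 23, 23, 22, 22, 21, 21, 21.
27 GB → drive 1 (remaining 37 GB)
27 GB → drive 1 (remaining 10 GB)
26 GB → drive 2 (remaining 38 GB)
26 GB → drive 2 (remaining 12 GB)
25 GB → drive 3 (remaining 39 GB)
25 GB → drive 3 (remaining 14 GB)
25 GB → drive 4 (remaining 39 GB)
25 GB → drive 4 (remaining 14 GB)
24 GB → drive 5 (remaining 40 GB)
24 GB → drive 5 (remaining 16 GB)
24 GB → drive 6 (remaining 40 GB)
23 GB → drive 6 (remaining 17 GB)
23 GB → drive 7 (remaining 41 GB)
22 GB → drive 7 (remaining 19 GB)
22 GB → drive 8 (remaining 42 GB)
21 GB → drive 8 (remaining 21 GB)
21 GB → drive 8 (remaining 0 GB)
21 GB → drive 9 (remaining 43 GB)

9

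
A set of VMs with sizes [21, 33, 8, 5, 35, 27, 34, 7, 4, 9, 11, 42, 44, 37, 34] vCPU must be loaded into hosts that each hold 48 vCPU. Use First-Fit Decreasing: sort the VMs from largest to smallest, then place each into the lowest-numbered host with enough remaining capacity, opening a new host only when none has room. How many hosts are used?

8 hosts

Sorted descending: 44, 42, 37, 35, 34, 34, 33, 27, 21, 11, 9, 8, 7, 5, 4.
Put 44 vCPU in host 1; 4 vCPU remain.
Put 42 vCPU in host 2; 6 vCPU remain.
Put 37 vCPU in host 3; 11 vCPU remain.
Put 35 vCPU in host 4; 13 vCPU remain.
Put 34 vCPU in host 5; 14 vCPU remain.
Put 34 vCPU in host 6; 14 vCPU remain.
Put 33 vCPU in host 7; 15 vCPU remain.
Put 27 vCPU in host 8; 21 vCPU remain.
Put 21 vCPU in host 8; 0 vCPU remain.
Put 11 vCPU in host 3; 0 vCPU remain.
Put 9 vCPU in host 4; 4 vCPU remain.
Put 8 vCPU in host 5; 6 vCPU remain.
Put 7 vCPU in host 6; 7 vCPU remain.
Put 5 vCPU in host 2; 1 vCPU remain.
Put 4 vCPU in host 1; 0 vCPU remain.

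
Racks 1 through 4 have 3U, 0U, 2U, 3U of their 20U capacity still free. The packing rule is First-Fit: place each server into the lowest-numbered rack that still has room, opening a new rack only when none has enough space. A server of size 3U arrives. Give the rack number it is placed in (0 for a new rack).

Racks with room: rack 1 (3U), rack 4 (3U).
The first with room is rack 1.

1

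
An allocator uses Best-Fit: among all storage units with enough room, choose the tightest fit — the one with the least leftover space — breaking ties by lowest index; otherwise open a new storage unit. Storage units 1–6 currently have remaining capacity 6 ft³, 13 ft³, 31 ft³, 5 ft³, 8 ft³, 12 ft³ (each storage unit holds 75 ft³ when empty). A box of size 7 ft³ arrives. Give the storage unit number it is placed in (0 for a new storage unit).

5

Storage units with room: storage unit 2 (13 ft³), storage unit 3 (31 ft³), storage unit 5 (8 ft³), storage unit 6 (12 ft³).
Tightest fit is storage unit 5 with 8 ft³ free.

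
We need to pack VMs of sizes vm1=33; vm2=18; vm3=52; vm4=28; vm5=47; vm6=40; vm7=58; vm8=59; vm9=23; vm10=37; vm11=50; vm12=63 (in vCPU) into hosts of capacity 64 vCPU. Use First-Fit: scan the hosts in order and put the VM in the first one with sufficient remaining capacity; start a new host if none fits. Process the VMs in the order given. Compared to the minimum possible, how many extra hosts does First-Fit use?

First-Fit: [33,18] [52] [28,23] [47] [40] [58] [59] [37] [50] [63] → 10 hosts.
9 VMs exceed 32 vCPU (half the capacity), and no two of those can share a host, so at least 9 hosts are needed.
An optimal packing achieves that bound: [63] [59] [58] [52] [50] [47] [40,23] [37,18] [33,28] → 9 hosts.
Excess: 10 − 9 = 1.

1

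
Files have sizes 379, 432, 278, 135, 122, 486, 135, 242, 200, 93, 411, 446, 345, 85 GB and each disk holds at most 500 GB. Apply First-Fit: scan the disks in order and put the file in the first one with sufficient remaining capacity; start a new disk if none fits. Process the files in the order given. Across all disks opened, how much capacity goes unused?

711

Put 379 GB in disk 1; 121 GB remain.
Put 432 GB in disk 2; 68 GB remain.
Put 278 GB in disk 3; 222 GB remain.
Put 135 GB in disk 3; 87 GB remain.
Put 122 GB in disk 4; 378 GB remain.
Put 486 GB in disk 5; 14 GB remain.
Put 135 GB in disk 4; 243 GB remain.
Put 242 GB in disk 4; 1 GB remain.
Put 200 GB in disk 6; 300 GB remain.
Put 93 GB in disk 1; 28 GB remain.
Put 411 GB in disk 7; 89 GB remain.
Put 446 GB in disk 8; 54 GB remain.
Put 345 GB in disk 9; 155 GB remain.
Put 85 GB in disk 3; 2 GB remain.
9 disks × 500 GB = 4500 GB; used 3789 GB; unused 711 GB.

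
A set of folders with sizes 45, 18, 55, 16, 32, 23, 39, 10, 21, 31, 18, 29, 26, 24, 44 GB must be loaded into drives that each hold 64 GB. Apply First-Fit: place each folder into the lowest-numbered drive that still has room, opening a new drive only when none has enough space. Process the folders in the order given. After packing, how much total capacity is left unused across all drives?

81

45 GB → drive 1 (remaining 19 GB)
18 GB → drive 1 (remaining 1 GB)
55 GB → drive 2 (remaining 9 GB)
16 GB → drive 3 (remaining 48 GB)
32 GB → drive 3 (remaining 16 GB)
23 GB → drive 4 (remaining 41 GB)
39 GB → drive 4 (remaining 2 GB)
10 GB → drive 3 (remaining 6 GB)
21 GB → drive 5 (remaining 43 GB)
31 GB → drive 5 (remaining 12 GB)
18 GB → drive 6 (remaining 46 GB)
29 GB → drive 6 (remaining 17 GB)
26 GB → drive 7 (remaining 38 GB)
24 GB → drive 7 (remaining 14 GB)
44 GB → drive 8 (remaining 20 GB)
8 drives × 64 GB = 512 GB; used 431 GB; unused 81 GB.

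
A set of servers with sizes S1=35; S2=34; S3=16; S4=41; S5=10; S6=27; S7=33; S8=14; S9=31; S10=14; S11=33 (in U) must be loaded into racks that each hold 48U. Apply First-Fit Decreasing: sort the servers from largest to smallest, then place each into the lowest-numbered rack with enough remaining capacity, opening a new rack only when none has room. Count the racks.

7 racks

Sorted descending: 41, 35, 34, 33, 33, 31, 27, 16, 14, 14, 10.
Put 41U in rack 1; 7U remain.
Put 35U in rack 2; 13U remain.
Put 34U in rack 3; 14U remain.
Put 33U in rack 4; 15U remain.
Put 33U in rack 5; 15U remain.
Put 31U in rack 6; 17U remain.
Put 27U in rack 7; 21U remain.
Put 16U in rack 6; 1U remain.
Put 14U in rack 3; 0U remain.
Put 14U in rack 4; 1U remain.
Put 10U in rack 2; 3U remain.
Final racks: [41] [35,10] [34,14] [33,14] [33] [31,16] [27].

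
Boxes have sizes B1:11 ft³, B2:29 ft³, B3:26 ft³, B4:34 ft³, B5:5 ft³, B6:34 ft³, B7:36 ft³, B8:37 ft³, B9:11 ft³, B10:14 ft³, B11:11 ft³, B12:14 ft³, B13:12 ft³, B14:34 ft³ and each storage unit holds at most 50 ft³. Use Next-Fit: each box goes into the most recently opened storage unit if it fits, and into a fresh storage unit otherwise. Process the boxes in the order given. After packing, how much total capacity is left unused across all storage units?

92

Put B1 (11 ft³) in storage unit 1; 39 ft³ remain.
Put B2 (29 ft³) in storage unit 1; 10 ft³ remain.
Put B3 (26 ft³) in storage unit 2; 24 ft³ remain.
Put B4 (34 ft³) in storage unit 3; 16 ft³ remain.
Put B5 (5 ft³) in storage unit 3; 11 ft³ remain.
Put B6 (34 ft³) in storage unit 4; 16 ft³ remain.
Put B7 (36 ft³) in storage unit 5; 14 ft³ remain.
Put B8 (37 ft³) in storage unit 6; 13 ft³ remain.
Put B9 (11 ft³) in storage unit 6; 2 ft³ remain.
Put B10 (14 ft³) in storage unit 7; 36 ft³ remain.
Put B11 (11 ft³) in storage unit 7; 25 ft³ remain.
Put B12 (14 ft³) in storage unit 7; 11 ft³ remain.
Put B13 (12 ft³) in storage unit 8; 38 ft³ remain.
Put B14 (34 ft³) in storage unit 8; 4 ft³ remain.
8 storage units × 50 ft³ = 400 ft³; used 308 ft³; unused 92 ft³.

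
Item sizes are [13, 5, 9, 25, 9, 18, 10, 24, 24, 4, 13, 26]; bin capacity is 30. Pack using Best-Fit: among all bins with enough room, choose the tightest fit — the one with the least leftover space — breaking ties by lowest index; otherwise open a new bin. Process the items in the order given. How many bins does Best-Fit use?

Put 13 in bin 1; 17 remain.
Put 5 in bin 1; 12 remain.
Put 9 in bin 1; 3 remain.
Put 25 in bin 2; 5 remain.
Put 9 in bin 3; 21 remain.
Put 18 in bin 3; 3 remain.
Put 10 in bin 4; 20 remain.
Put 24 in bin 5; 6 remain.
Put 24 in bin 6; 6 remain.
Put 4 in bin 2; 1 remain.
Put 13 in bin 4; 7 remain.
Put 26 in bin 7; 4 remain.

7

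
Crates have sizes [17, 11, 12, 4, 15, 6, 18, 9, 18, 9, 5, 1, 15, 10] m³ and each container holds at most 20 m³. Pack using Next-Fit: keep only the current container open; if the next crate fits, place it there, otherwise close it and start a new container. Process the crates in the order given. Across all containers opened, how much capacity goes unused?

container 1: place 17 m³, 3 m³ left
container 2: place 11 m³, 9 m³ left
container 3: place 12 m³, 8 m³ left
container 3: place 4 m³, 4 m³ left
container 4: place 15 m³, 5 m³ left
container 5: place 6 m³, 14 m³ left
container 6: place 18 m³, 2 m³ left
container 7: place 9 m³, 11 m³ left
container 8: place 18 m³, 2 m³ left
container 9: place 9 m³, 11 m³ left
container 9: place 5 m³, 6 m³ left
container 9: place 1 m³, 5 m³ left
container 10: place 15 m³, 5 m³ left
container 11: place 10 m³, 10 m³ left
11 containers × 20 m³ = 220 m³; used 150 m³; unused 70 m³.

70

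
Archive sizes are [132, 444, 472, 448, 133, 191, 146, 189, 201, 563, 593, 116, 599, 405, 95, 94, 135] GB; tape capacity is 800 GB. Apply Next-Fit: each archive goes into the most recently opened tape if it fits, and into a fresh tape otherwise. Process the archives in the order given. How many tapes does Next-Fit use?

Put 132 GB in tape 1; 668 GB remain.
Put 444 GB in tape 1; 224 GB remain.
Put 472 GB in tape 2; 328 GB remain.
Put 448 GB in tape 3; 352 GB remain.
Put 133 GB in tape 3; 219 GB remain.
Put 191 GB in tape 3; 28 GB remain.
Put 146 GB in tape 4; 654 GB remain.
Put 189 GB in tape 4; 465 GB remain.
Put 201 GB in tape 4; 264 GB remain.
Put 563 GB in tape 5; 237 GB remain.
Put 593 GB in tape 6; 207 GB remain.
Put 116 GB in tape 6; 91 GB remain.
Put 599 GB in tape 7; 201 GB remain.
Put 405 GB in tape 8; 395 GB remain.
Put 95 GB in tape 8; 300 GB remain.
Put 94 GB in tape 8; 206 GB remain.
Put 135 GB in tape 8; 71 GB remain.

8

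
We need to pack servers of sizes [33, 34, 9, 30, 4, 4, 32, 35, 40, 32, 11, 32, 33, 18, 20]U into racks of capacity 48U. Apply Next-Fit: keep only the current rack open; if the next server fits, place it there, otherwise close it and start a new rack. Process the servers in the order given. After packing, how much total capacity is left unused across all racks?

rack 1: place 33U, 15U left
rack 2: place 34U, 14U left
rack 2: place 9U, 5U left
rack 3: place 30U, 18U left
rack 3: place 4U, 14U left
rack 3: place 4U, 10U left
rack 4: place 32U, 16U left
rack 5: place 35U, 13U left
rack 6: place 40U, 8U left
rack 7: place 32U, 16U left
rack 7: place 11U, 5U left
rack 8: place 32U, 16U left
rack 9: place 33U, 15U left
rack 10: place 18U, 30U left
rack 10: place 20U, 10U left
10 racks × 48U = 480U; used 367U; unused 113U.

113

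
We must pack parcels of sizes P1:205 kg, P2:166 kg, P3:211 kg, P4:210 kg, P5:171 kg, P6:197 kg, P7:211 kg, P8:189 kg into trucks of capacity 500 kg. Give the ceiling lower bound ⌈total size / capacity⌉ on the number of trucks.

4

Total size = 205 + 166 + 211 + 210 + 171 + 197 + 211 + 189 = 1560 kg.
⌈1560 / 500⌉ = 4.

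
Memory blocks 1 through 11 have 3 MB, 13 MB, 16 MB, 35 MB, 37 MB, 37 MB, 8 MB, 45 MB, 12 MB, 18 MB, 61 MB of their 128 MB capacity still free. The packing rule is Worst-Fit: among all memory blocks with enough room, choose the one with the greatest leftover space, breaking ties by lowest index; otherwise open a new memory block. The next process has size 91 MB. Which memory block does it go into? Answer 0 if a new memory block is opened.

0

No memory block has ≥ 91 MB free, so a new memory block is opened.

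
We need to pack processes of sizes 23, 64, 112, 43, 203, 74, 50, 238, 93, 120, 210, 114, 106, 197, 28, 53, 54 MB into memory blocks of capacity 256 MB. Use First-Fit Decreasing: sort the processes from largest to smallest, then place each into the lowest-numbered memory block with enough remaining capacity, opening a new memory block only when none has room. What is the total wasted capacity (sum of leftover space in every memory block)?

Sorted descending: 238, 210, 203, 197, 120, 114, 112, 106, 93, 74, 64, 54, 53, 50, 43, 28, 23.
238 MB → memory block 1 (remaining 18 MB)
210 MB → memory block 2 (remaining 46 MB)
203 MB → memory block 3 (remaining 53 MB)
197 MB → memory block 4 (remaining 59 MB)
120 MB → memory block 5 (remaining 136 MB)
114 MB → memory block 5 (remaining 22 MB)
112 MB → memory block 6 (remaining 144 MB)
106 MB → memory block 6 (remaining 38 MB)
93 MB → memory block 7 (remaining 163 MB)
74 MB → memory block 7 (remaining 89 MB)
64 MB → memory block 7 (remaining 25 MB)
54 MB → memory block 4 (remaining 5 MB)
53 MB → memory block 3 (remaining 0 MB)
50 MB → memory block 8 (remaining 206 MB)
43 MB → memory block 2 (remaining 3 MB)
28 MB → memory block 6 (remaining 10 MB)
23 MB → memory block 7 (remaining 2 MB)
8 memory blocks × 256 MB = 2048 MB; used 1782 MB; unused 266 MB.

266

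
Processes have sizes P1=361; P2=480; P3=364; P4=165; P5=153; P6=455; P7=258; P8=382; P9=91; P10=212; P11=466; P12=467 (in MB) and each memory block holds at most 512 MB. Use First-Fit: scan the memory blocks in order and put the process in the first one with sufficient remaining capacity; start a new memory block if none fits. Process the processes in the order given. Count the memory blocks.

memory block 1: place P1 (361 MB), 151 MB left
memory block 2: place P2 (480 MB), 32 MB left
memory block 3: place P3 (364 MB), 148 MB left
memory block 4: place P4 (165 MB), 347 MB left
memory block 4: place P5 (153 MB), 194 MB left
memory block 5: place P6 (455 MB), 57 MB left
memory block 6: place P7 (258 MB), 254 MB left
memory block 7: place P8 (382 MB), 130 MB left
memory block 1: place P9 (91 MB), 60 MB left
memory block 6: place P10 (212 MB), 42 MB left
memory block 8: place P11 (466 MB), 46 MB left
memory block 9: place P12 (467 MB), 45 MB left

9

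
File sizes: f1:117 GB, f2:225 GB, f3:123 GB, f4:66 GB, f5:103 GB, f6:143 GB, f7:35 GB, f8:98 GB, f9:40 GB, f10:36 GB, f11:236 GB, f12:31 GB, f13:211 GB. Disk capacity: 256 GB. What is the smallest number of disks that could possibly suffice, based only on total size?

6 disks

Total size = 117 + 225 + 123 + 66 + 103 + 143 + 35 + 98 + 40 + 36 + 236 + 31 + 211 = 1464 GB.
⌈1464 / 256⌉ = 6.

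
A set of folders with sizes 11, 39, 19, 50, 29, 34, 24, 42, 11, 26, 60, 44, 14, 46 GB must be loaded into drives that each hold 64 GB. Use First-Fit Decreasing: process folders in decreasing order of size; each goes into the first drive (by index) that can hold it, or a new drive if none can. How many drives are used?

8 drives

Sorted descending: 60, 50, 46, 44, 42, 39, 34, 29, 26, 24, 19, 14, 11, 11.
drive 1: place 60 GB, 4 GB left
drive 2: place 50 GB, 14 GB left
drive 3: place 46 GB, 18 GB left
drive 4: place 44 GB, 20 GB left
drive 5: place 42 GB, 22 GB left
drive 6: place 39 GB, 25 GB left
drive 7: place 34 GB, 30 GB left
drive 7: place 29 GB, 1 GB left
drive 8: place 26 GB, 38 GB left
drive 6: place 24 GB, 1 GB left
drive 4: place 19 GB, 1 GB left
drive 2: place 14 GB, 0 GB left
drive 3: place 11 GB, 7 GB left
drive 5: place 11 GB, 11 GB left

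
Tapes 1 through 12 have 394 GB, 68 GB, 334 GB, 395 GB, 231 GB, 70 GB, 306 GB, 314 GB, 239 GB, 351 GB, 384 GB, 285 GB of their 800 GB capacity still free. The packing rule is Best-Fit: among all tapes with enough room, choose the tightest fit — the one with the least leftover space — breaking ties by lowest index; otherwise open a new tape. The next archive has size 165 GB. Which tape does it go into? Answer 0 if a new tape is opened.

5

Tapes with room: tape 1 (394 GB), tape 3 (334 GB), tape 4 (395 GB), tape 5 (231 GB), tape 7 (306 GB), tape 8 (314 GB), tape 9 (239 GB), tape 10 (351 GB), tape 11 (384 GB), tape 12 (285 GB).
Tightest fit is tape 5 with 231 GB free.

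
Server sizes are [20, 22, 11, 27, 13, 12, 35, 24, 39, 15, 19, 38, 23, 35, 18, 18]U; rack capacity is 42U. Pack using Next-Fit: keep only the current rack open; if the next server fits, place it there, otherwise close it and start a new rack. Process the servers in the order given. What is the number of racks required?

11

20U → rack 1 (remaining 22U)
22U → rack 1 (remaining 0U)
11U → rack 2 (remaining 31U)
27U → rack 2 (remaining 4U)
13U → rack 3 (remaining 29U)
12U → rack 3 (remaining 17U)
35U → rack 4 (remaining 7U)
24U → rack 5 (remaining 18U)
39U → rack 6 (remaining 3U)
15U → rack 7 (remaining 27U)
19U → rack 7 (remaining 8U)
38U → rack 8 (remaining 4U)
23U → rack 9 (remaining 19U)
35U → rack 10 (remaining 7U)
18U → rack 11 (remaining 24U)
18U → rack 11 (remaining 6U)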